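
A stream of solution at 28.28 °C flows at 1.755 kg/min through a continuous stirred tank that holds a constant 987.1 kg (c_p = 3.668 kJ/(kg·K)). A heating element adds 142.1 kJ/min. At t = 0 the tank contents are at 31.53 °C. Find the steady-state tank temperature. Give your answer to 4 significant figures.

M c_p dT/dt = ṁ c_p (T_in − T) + Q̇.
At steady state dT/dt = 0 ⇒ T_ss = T_in + Q̇/(ṁ c_p) = 28.28 + 142.1/(1.755·3.668) = 50.3543 °C.

50.35 °C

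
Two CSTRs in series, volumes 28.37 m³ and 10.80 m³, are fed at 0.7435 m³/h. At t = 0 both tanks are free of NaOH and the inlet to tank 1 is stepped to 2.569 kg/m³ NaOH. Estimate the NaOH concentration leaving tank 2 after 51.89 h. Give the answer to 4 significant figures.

Time constants: τᵢ = Vᵢ/Q for each well-mixed tank.
τ₁ = 28.37/0.7435 = 38.1574 h; τ₂ = 10.80/0.7435 = 14.5259 h.
Tank 1: C₁ = C_in(1 − e^(−t/τ₁)). Tank 2 (τ₁ ≠ τ₂): C₂ = C_in[1 − (τ₁ e^(−t/τ₁) − τ₂ e^(−t/τ₂))/(τ₁ − τ₂)].
At t = 51.89: e^(−t/τ₁) = 0.256688, e^(−t/τ₂) = 0.0280928.
C₂ = 2.569·[1 − (38.1574·0.256688 − 14.5259·0.0280928)/(23.6315)] = 2.569·0.602799 = 1.54859 kg/m³.

1.549 kg/m³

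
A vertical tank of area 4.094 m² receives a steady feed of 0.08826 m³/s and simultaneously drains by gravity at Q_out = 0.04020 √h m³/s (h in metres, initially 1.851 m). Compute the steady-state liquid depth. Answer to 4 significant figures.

Unsteady balance on liquid volume: A dh/dt = Q_in − 0.04020 √h. At steady state dh/dt = 0:
Q_in = 0.04020 √h_ss ⇒ √h_ss = 0.08826/0.04020 = 2.19552.
h_ss = 2.19552² = 4.82032 m. (Since h₀ = 1.851 m < h_ss, the level will rise toward this value.)

4.820 m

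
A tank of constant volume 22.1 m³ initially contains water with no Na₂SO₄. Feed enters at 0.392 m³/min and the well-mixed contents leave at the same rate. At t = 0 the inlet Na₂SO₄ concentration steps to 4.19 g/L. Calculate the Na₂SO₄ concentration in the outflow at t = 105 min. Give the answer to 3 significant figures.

3.54 g/L

Unsteady species balance (constant V, well mixed): V dC/dt = Q(C_in − C).
So dC/dt = (C_in − C)/τ with τ = V/Q = 22.1/0.392 = 56.378 min.
C approaches C_in exponentially: C(t) = C_in + (C₀ − C_in) e^(−t/τ).
C(105) = 4.19 + (0 − 4.19)·e^(−105/56.378) = 4.19 + (-4.1900)·0.15529 = 3.5393 g/L.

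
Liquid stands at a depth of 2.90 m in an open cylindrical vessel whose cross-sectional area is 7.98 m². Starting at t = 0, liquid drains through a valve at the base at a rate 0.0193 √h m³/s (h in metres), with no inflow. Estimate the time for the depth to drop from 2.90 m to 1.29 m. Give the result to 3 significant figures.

With no inflow, A dh/dt = −0.0193 √h.
∫ h^(−1/2) dh = −(0.0193/A) ∫ dt, giving 2√h = 2√h₀ − (0.0193/A) t.
t = 2A(√h₀ − √h)/0.0193 = 2·7.98·(√2.90 − √1.29)/0.0193
  = 15.960 × (1.7029 − 1.1358) / 0.0193 = 469.01 s.

469 s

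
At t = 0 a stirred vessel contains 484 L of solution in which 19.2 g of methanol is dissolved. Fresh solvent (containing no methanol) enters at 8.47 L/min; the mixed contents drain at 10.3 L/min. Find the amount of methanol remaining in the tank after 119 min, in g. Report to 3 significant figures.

0.664 g

Total volume: dV/dt = Q_in − Q_out = -1.8300 L/min, so V(t) = 484 − 1.8300 t and V(119) = 266.23 L.
No methanol enters, so dm/dt = −Q_out · (m/V).
Separate: dm/m = −Q_out dt/V(t) ⇒ ln(m/m₀) = −(Q_out/(Q_in−Q_out)) ln(V/V₀).
m = m₀ (V₀/V)^(Q_out/(Q_in−Q_out)) = 19.2 × (484/266.23)^(-5.6284) = 0.66409 g.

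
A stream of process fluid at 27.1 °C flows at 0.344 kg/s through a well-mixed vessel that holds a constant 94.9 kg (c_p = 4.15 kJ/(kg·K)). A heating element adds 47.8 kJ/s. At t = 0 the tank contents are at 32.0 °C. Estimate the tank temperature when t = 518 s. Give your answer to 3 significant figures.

56.2 °C

M c_p dT/dt = ṁ c_p (T_in − T) + Q̇.
τ = M/ṁ = 275.87 s; T_ss = T_in + Q̇/(ṁ c_p) = 27.1 + 47.8/(0.344·4.15) = 60.583 °C.
T approaches T_ss exponentially: T(t) = T_ss + (T₀ − T_ss) e^(−t/τ).
T(518) = 60.583 + (-28.583)·e^(−518/275.87) = 60.583 + (-28.583)·0.15294 = 56.211 °C.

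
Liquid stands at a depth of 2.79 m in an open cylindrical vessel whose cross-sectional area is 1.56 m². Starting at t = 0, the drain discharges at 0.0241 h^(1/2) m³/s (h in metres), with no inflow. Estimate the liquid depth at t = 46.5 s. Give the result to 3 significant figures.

A dh/dt = −Q_out = −0.0241 √h.
This is separable: 2 d(√h)/dt = −0.0241/A, so √h = √h₀ − (0.0241/(2A)) t.
√h = √2.79 − 0.0241·46.5/(2·1.56) = 1.6703 − 0.35918 = 1.3111.
h = 1.3111² = 1.7191 m.

1.72 m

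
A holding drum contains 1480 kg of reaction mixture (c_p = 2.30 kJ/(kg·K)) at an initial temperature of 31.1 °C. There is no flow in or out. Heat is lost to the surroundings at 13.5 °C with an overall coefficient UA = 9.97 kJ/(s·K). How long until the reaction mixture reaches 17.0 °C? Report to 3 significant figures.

M c_p dT/dt = −UA(T − T_amb).
τ = M c_p/UA = 341.42 s; T_ss = T_amb = 13.500 °C.
T(t) = T_ss + (T₀ − T_ss)e^(−t/τ); set T = 17.0:
t = −τ ln[(T − T_ss)/(T₀ − T_ss)] = −341.42 · ln(0.19886) = 551.45 s.

551 s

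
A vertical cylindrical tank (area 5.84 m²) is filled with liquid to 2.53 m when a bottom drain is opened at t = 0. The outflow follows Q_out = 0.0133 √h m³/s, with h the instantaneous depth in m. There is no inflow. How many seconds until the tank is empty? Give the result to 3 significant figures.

1400 s

Mass balance (ρ constant): A dh/dt = −0.0133 √h.
∫ h^(−1/2) dh = −(0.0133/A) ∫ dt, giving 2√h = 2√h₀ − (0.0133/A) t.
Tank is empty when √h = 0: t_empty = 2A√h₀/0.0133.
t_empty = 2·5.84·√2.53/0.0133 = 11.680·1.5906/0.0133 = 1396.9 s.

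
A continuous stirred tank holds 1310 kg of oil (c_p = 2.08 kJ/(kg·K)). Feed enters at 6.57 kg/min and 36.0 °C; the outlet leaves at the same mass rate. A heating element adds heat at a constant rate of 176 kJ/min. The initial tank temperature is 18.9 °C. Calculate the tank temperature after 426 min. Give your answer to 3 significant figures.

M c_p dT/dt = ṁ c_p (T_in − T) + Q̇.
Rearrange: dT/dt = (T_ss − T)/τ with τ = M/ṁ = 199.39 min and T_ss = T_in + Q̇/(ṁ c_p) = 48.879 °C.
T approaches T_ss exponentially: T(t) = T_ss + (T₀ − T_ss) e^(−t/τ).
T(426) = 48.879 + (-29.979)·e^(−426/199.39) = 48.879 + (-29.979)·0.11807 = 45.340 °C.

45.3 °C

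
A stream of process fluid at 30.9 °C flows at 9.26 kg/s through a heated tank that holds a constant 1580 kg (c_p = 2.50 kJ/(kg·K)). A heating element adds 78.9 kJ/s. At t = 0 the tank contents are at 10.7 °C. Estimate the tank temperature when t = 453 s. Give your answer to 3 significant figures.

32.6 °C

M c_p dT/dt = ṁ c_p (T_in − T) + Q̇.
Rearrange: dT/dt = (T_ss − T)/τ with τ = M/ṁ = 170.63 s and T_ss = T_in + Q̇/(ṁ c_p) = 34.308 °C.
Integrating: T(t) = T_ss + (T₀ − T_ss) e^(−t/τ).
T(453) = 34.308 + (-23.608)·e^(−453/170.63) = 34.308 + (-23.608)·0.070304 = 32.648 °C.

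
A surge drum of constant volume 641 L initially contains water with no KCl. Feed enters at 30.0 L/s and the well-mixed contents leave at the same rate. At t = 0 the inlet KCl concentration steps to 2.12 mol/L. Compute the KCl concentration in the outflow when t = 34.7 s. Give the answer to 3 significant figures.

1.70 mol/L

Mass balance on the solute (V constant): V dC/dt = Q(C_in − C).
Time constant τ = V/Q = 641/30.0 = 21.367 s.
Integrating: C(t) = C_in + (C₀ − C_in) e^(−t/τ).
C(34.7) = 2.12 + (0 − 2.12)·e^(−34.7/21.367) = 2.12 + (-2.1200)·0.19710 = 1.7021 mol/L.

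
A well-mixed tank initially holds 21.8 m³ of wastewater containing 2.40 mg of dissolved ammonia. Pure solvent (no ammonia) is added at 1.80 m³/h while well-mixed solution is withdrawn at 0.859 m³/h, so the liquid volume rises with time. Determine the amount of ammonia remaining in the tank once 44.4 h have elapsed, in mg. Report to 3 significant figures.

Let m(t) be the amount of ammonia. Volume: V(t) = V₀ + (Q_in − Q_out) t = 21.8 + 0.94100 t; V(44.4) = 63.580 m³.
Species balance (pure solvent in): dm/dt = −Q_out · m/V(t).
dm/m = −Q_out dt/(V₀ + 0.94100 t); integrating gives ln(m/m₀) = −(Q_out/(Q_in−Q_out)) ln(V/V₀).
m = m₀ (V₀/V)^(Q_out/(Q_in−Q_out)) = 2.40 × (21.8/63.580)^(0.91286) = 0.90334 mg.

0.903 mg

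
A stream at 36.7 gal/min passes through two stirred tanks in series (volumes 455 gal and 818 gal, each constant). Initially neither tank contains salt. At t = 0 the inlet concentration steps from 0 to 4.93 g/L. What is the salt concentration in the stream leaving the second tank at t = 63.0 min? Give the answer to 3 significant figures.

4.31 g/L

Species balance on tank i: dCᵢ/dt = (Cᵢ₋₁ − Cᵢ)/τᵢ with τᵢ = Vᵢ/Q.
τ₁ = 455/36.7 = 12.398 min; τ₂ = 818/36.7 = 22.289 min.
Solving the cascade with C₁(0)=C₂(0)=0 gives C₂(t) = C_in[1 − (τ₁ e^(−t/τ₁) − τ₂ e^(−t/τ₂))/(τ₁ − τ₂)].
At t = 63.0: e^(−t/τ₁) = 0.0062103, e^(−t/τ₂) = 0.059218.
C₂ = 4.93·[1 − (12.398·0.0062103 − 22.289·0.059218)/(-9.8910)] = 4.93·0.87434 = 4.3105 g/L.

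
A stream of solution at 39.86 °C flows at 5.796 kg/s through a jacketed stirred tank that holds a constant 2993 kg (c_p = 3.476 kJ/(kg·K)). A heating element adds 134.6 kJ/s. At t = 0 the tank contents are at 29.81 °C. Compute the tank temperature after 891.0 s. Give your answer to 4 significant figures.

43.56 °C

M c_p dT/dt = ṁ c_p (T_in − T) + Q̇.
Rearrange: dT/dt = (T_ss − T)/τ with τ = M/ṁ = 516.391 s and T_ss = T_in + Q̇/(ṁ c_p) = 46.5409 °C.
Integrating: T(t) = T_ss + (T₀ − T_ss) e^(−t/τ).
T(891.0) = 46.5409 + (-16.7309)·e^(−891.0/516.391) = 46.5409 + (-16.7309)·0.178095 = 43.5612 °C.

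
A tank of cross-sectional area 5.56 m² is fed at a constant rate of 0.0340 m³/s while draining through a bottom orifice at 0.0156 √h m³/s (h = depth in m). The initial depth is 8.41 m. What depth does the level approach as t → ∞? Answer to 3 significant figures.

Level balance: A dh/dt = 0.0340 − 0.0156 √h. Setting dh/dt = 0:
Q_in = 0.0156 √h_ss ⇒ √h_ss = 0.0340/0.0156 = 2.1795.
h_ss = 2.1795² = 4.7502 m. (Since h₀ = 8.41 m > h_ss, the level will fall toward this value.)

4.75 m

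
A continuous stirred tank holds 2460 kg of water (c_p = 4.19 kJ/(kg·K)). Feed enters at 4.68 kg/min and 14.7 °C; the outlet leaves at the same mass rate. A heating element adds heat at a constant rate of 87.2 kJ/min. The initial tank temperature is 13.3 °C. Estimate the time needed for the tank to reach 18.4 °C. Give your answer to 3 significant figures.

M c_p dT/dt = ṁ c_p (T_in − T) + Q̇.
τ = M/ṁ = 525.64 min; T_ss = T_in + Q̇/(ṁ c_p) = 19.147 °C.
T(t) = T_ss + (T₀ − T_ss) e^(−t/τ). Set T = 18.4:
e^(−t/τ) = (18.4 − 19.147)/(13.3 − 19.147) = 0.12774
t = −525.64 · ln(0.12774) = 1081.6 min.

1080 min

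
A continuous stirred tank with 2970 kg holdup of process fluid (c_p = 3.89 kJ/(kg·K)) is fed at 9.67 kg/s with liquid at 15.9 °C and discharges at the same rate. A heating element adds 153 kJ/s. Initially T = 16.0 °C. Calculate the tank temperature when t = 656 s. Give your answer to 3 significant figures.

Energy balance: M c_p dT/dt = ṁ c_p (T_in − T) + 153.
τ = M/ṁ = 307.14 s; T_ss = T_in + Q̇/(ṁ c_p) = 15.9 + 153/(9.67·3.89) = 19.967 °C.
Solution: T(t) = T_ss + (T₀ − T_ss) e^(−t/τ).
T(656) = 19.967 + (-3.9674)·e^(−656/307.14) = 19.967 + (-3.9674)·0.11814 = 19.499 °C.

19.5 °C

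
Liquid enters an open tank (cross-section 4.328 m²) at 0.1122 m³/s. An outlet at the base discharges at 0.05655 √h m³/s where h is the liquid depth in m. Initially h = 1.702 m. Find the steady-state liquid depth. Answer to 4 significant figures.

3.937 m

Level balance: A dh/dt = 0.1122 − 0.05655 √h. Setting dh/dt = 0:
Q_in = 0.05655 √h_ss ⇒ √h_ss = 0.1122/0.05655 = 1.98408.
h_ss = 1.98408² = 3.93659 m. (Since h₀ = 1.702 m < h_ss, the level will rise toward this value.)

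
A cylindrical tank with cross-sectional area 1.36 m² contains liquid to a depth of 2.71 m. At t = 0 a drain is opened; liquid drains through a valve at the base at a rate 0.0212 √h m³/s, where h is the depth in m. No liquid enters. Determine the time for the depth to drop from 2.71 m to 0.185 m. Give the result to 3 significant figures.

With no inflow, A dh/dt = −0.0212 √h.
Separate and integrate: 2(√h − √h₀) = −(0.0212/A) t.
t = 2A(√h₀ − √h)/0.0212 = 2·1.36·(√2.71 − √0.185)/0.0212
  = 2.7200 × (1.6462 − 0.43012) / 0.0212 = 156.03 s.

156 s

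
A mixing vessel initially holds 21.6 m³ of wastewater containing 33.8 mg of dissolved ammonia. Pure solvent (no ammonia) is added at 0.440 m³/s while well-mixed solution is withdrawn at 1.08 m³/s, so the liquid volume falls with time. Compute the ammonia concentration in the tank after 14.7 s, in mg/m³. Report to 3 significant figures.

1.06 mg/m³

Total volume: dV/dt = Q_in − Q_out = -0.64000 m³/s, so V(t) = 21.6 − 0.64000 t and V(14.7) = 12.192 m³.
No ammonia enters, so dm/dt = −Q_out · (m/V).
Separate: dm/m = −Q_out dt/V(t) ⇒ ln(m/m₀) = −(Q_out/(Q_in−Q_out)) ln(V/V₀).
m = m₀ (V₀/V)^(Q_out/(Q_in−Q_out)) = 33.8 × (21.6/12.192)^(-1.6875) = 12.876 mg.
C = m/V = 12.876/12.192 = 1.0561 mg/m³.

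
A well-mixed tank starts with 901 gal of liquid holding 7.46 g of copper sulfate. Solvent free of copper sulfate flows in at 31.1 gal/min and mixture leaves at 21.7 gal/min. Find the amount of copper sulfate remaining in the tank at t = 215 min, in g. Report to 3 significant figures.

Let m(t) be the amount of copper sulfate. Volume: V(t) = V₀ + (Q_in − Q_out) t = 901 + 9.4000 t; V(215) = 2922.0 gal.
Solute balance: dm/dt = 0 − Q_out C = −Q_out m/V(t).
Separate: dm/m = −Q_out dt/V(t) ⇒ ln(m/m₀) = −(Q_out/(Q_in−Q_out)) ln(V/V₀).
m = m₀ (V₀/V)^(Q_out/(Q_in−Q_out)) = 7.46 × (901/2922.0)^(2.3085) = 0.49339 g.

0.493 g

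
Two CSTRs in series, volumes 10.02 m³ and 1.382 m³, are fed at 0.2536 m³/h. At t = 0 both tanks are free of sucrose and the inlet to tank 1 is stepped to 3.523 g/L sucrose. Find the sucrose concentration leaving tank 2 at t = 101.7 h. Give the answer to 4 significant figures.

3.211 g/L

Species balance on tank i: dCᵢ/dt = (Cᵢ₋₁ − Cᵢ)/τᵢ with τᵢ = Vᵢ/Q.
τ₁ = 10.02/0.2536 = 39.5110 h; τ₂ = 1.382/0.2536 = 5.44953 h.
Tank 1: C₁ = C_in(1 − e^(−t/τ₁)). Tank 2 (τ₁ ≠ τ₂): C₂ = C_in[1 − (τ₁ e^(−t/τ₁) − τ₂ e^(−t/τ₂))/(τ₁ − τ₂)].
At t = 101.7: e^(−t/τ₁) = 0.0762328, e^(−t/τ₂) = 7.85457e-09.
C₂ = 3.523·[1 − (39.5110·0.0762328 − 5.44953·7.85457e-09)/(34.0615)] = 3.523·0.911571 = 3.21146 g/L.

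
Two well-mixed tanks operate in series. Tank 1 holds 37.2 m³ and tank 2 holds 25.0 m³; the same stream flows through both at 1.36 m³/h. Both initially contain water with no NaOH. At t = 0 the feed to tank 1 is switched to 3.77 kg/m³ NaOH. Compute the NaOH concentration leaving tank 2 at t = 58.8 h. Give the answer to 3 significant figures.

Time constants: τᵢ = Vᵢ/Q for each well-mixed tank.
τ₁ = 37.2/1.36 = 27.353 h; τ₂ = 25.0/1.36 = 18.382 h.
Solving the cascade with C₁(0)=C₂(0)=0 gives C₂(t) = C_in[1 − (τ₁ e^(−t/τ₁) − τ₂ e^(−t/τ₂))/(τ₁ − τ₂)].
At t = 58.8: e^(−t/τ₁) = 0.11652, e^(−t/τ₂) = 0.040814.
C₂ = 3.77·[1 − (27.353·0.11652 − 18.382·0.040814)/(8.9706)] = 3.77·0.72834 = 2.7458 kg/m³.

2.75 kg/m³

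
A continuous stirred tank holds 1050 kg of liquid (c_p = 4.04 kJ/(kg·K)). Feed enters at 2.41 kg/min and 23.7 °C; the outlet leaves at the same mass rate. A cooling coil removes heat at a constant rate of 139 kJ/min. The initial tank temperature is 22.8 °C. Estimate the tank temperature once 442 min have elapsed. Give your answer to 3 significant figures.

M c_p dT/dt = ṁ c_p (T_in − T) − Q̇.
Rearrange: dT/dt = (T_ss − T)/τ with τ = M/ṁ = 435.68 min and T_ss = T_in − Q̇/(ṁ c_p) = 9.4237 °C.
T approaches T_ss exponentially: T(t) = T_ss + (T₀ − T_ss) e^(−t/τ).
T(442) = 9.4237 + (13.376)·e^(−442/435.68) = 9.4237 + (13.376)·0.36259 = 14.274 °C.

14.3 °C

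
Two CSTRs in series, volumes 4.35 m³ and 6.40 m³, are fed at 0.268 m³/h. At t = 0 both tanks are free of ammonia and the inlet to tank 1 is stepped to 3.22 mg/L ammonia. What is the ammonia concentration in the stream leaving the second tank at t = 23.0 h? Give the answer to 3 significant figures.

Each tank obeys Vᵢ dCᵢ/dt = Q(Cᵢ₋₁ − Cᵢ), so τᵢ = Vᵢ/Q.
τ₁ = 4.35/0.268 = 16.231 h; τ₂ = 6.40/0.268 = 23.881 h.
Tank 1: C₁ = C_in(1 − e^(−t/τ₁)). Tank 2 (τ₁ ≠ τ₂): C₂ = C_in[1 − (τ₁ e^(−t/τ₁) − τ₂ e^(−t/τ₂))/(τ₁ − τ₂)].
At t = 23.0: e^(−t/τ₁) = 0.24244, e^(−t/τ₂) = 0.38170.
C₂ = 3.22·[1 − (16.231·0.24244 − 23.881·0.38170)/(-7.6493)] = 3.22·0.32280 = 1.0394 mg/L.

1.04 mg/L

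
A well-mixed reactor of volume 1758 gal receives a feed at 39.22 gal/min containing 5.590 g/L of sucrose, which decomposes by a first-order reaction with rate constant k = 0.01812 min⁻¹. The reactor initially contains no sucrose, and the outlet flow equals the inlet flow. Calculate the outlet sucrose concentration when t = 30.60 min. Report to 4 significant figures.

2.189 g/L

Accumulation = in − out − consumed: V dC/dt = Q C_in − Q C − k V C.
This is linear with rate a = Q/V + k = 0.0404294 min⁻¹.
C_ss = Q C_in/(Q + kV) = 3.08463 g/L; C(t) = C_ss + (C₀ − C_ss) e^(−a t).
C(30.60) = 3.08463 + (-3.08463)·e^(−0.0404294·30.60) = 3.08463 + (-3.08463)·0.290213 = 2.18943 g/L.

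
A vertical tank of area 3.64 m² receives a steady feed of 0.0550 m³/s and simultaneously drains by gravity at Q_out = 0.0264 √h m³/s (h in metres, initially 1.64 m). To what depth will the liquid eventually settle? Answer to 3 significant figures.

4.34 m

A dh/dt = Q_in − 0.0264 √h. Steady state requires inflow = outflow:
Q_in = 0.0264 √h_ss ⇒ √h_ss = 0.0550/0.0264 = 2.0833.
h_ss = 2.0833² = 4.3403 m. (Since h₀ = 1.64 m < h_ss, the level will rise toward this value.)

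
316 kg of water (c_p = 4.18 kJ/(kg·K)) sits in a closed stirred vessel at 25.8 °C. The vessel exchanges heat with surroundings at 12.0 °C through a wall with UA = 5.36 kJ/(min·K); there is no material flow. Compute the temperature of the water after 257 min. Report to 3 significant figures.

16.9 °C

First-law balance (no shaft work): M c_p dT/dt = −UA(T − T_amb).
dT/dt = (T_ss − T)/τ with T_ss = T_amb = 12.000 °C, τ = M c_p/UA = 316·4.18/5.36 = 246.43 min.
This is linear first-order; T(t) = T_ss + (T₀ − T_ss) e^(−t/τ).
T(257) = 12.000 + (13.800)·0.35244 = 16.864 °C.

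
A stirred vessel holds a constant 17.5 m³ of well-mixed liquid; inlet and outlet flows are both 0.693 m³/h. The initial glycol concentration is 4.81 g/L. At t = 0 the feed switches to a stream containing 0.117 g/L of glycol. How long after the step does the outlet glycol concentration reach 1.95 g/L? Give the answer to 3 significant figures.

23.7 h

Species balance: V dC/dt = Q(C_in − C) ⇒ τ = V/Q = 25.253 h.
C(t) = C_in + (C₀ − C_in) e^(−t/τ). Set C = 1.95 and solve for t:
e^(−t/τ) = (C − C_in)/(C₀ − C_in) = (1.95 − 0.117)/(4.81 − 0.117) = 0.39058
t = −τ ln(…) = 25.253 × 0.94012 = 23.740 h.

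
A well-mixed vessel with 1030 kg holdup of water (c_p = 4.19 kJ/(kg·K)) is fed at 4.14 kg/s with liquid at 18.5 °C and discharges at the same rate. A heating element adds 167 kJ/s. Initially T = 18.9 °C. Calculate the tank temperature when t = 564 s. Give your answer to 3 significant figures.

Energy balance: M c_p dT/dt = ṁ c_p (T_in − T) + 167.
τ = M/ṁ = 248.79 s; T_ss = T_in + Q̇/(ṁ c_p) = 18.5 + 167/(4.14·4.19) = 28.127 °C.
T approaches T_ss exponentially: T(t) = T_ss + (T₀ − T_ss) e^(−t/τ).
T(564) = 28.127 + (-9.2272)·e^(−564/248.79) = 28.127 + (-9.2272)·0.10363 = 27.171 °C.

27.2 °C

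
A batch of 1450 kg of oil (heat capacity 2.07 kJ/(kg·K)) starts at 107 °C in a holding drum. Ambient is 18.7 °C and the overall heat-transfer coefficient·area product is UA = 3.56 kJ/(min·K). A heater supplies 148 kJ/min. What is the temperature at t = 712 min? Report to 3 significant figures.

M c_p dT/dt = −UA(T − T_amb) + Q̇.
dT/dt = (T_ss − T)/τ with T_ss = T_amb + Q̇/UA = 18.7 + 148/3.56 = 60.273 °C, τ = M c_p/UA = 1450·2.07/3.56 = 843.12 min.
T approaches T_ss exponentially: T(t) = T_ss + (T₀ − T_ss) e^(−t/τ).
T(712) = 60.273 + (46.727)·0.42978 = 80.355 °C.

80.4 °C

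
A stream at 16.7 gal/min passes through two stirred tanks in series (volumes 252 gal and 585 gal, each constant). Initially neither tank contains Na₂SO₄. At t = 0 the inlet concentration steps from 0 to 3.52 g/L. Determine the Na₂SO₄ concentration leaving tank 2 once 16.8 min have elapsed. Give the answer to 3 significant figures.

Time constants: τᵢ = Vᵢ/Q for each well-mixed tank.
τ₁ = 252/16.7 = 15.090 min; τ₂ = 585/16.7 = 35.030 min.
Solving the cascade with C₁(0)=C₂(0)=0 gives C₂(t) = C_in[1 − (τ₁ e^(−t/τ₁) − τ₂ e^(−t/τ₂))/(τ₁ − τ₂)].
At t = 16.8: e^(−t/τ₁) = 0.32846, e^(−t/τ₂) = 0.61904.
C₂ = 3.52·[1 − (15.090·0.32846 − 35.030·0.61904)/(-19.940)] = 3.52·0.16107 = 0.56696 g/L.

0.567 g/L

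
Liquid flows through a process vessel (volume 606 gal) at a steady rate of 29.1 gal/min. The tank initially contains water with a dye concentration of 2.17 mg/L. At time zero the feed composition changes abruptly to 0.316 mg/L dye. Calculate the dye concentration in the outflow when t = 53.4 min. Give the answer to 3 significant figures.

0.459 mg/L

Species balance on the tank: V dC/dt = Q(C_in − C).
So dC/dt = (C_in − C)/τ with τ = V/Q = 606/29.1 = 20.825 min.
C approaches C_in exponentially: C(t) = C_in + (C₀ − C_in) e^(−t/τ).
C(53.4) = 0.316 + (2.17 − 0.316)·e^(−53.4/20.825) = 0.316 + (1.8540)·0.076976 = 0.45871 mg/L.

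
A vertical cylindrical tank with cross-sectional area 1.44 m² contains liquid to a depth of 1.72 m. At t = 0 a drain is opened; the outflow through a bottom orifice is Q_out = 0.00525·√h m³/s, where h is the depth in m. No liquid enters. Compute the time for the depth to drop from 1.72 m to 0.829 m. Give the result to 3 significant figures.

A dh/dt = −Q_out = −0.00525 √h.
This is separable: 2 d(√h)/dt = −0.00525/A, so √h = √h₀ − (0.00525/(2A)) t.
t = 2A(√h₀ − √h)/0.00525 = 2·1.44·(√1.72 − √0.829)/0.00525
  = 2.8800 × (1.3115 − 0.91049) / 0.00525 = 219.97 s.

220 s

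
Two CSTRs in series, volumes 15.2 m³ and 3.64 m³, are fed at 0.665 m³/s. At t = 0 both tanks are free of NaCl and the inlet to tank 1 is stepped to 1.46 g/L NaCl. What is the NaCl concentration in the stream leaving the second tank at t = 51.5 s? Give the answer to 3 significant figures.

1.26 g/L

Species balance on tank i: dCᵢ/dt = (Cᵢ₋₁ − Cᵢ)/τᵢ with τᵢ = Vᵢ/Q.
τ₁ = 15.2/0.665 = 22.857 s; τ₂ = 3.64/0.665 = 5.4737 s.
Solving the cascade with C₁(0)=C₂(0)=0 gives C₂(t) = C_in[1 − (τ₁ e^(−t/τ₁) − τ₂ e^(−t/τ₂))/(τ₁ − τ₂)].
At t = 51.5: e^(−t/τ₁) = 0.10507, e^(−t/τ₂) = 8.2011e-05.
C₂ = 1.46·[1 − (22.857·0.10507 − 5.4737·8.2011e-05)/(17.383)] = 1.46·0.86187 = 1.2583 g/L.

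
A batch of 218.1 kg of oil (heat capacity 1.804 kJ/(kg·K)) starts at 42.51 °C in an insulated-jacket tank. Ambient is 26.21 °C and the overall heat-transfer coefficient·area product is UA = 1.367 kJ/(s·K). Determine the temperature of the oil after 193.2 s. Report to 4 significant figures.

34.54 °C

Lumped-capacitance energy balance: M c_p dT/dt = UA(T_amb − T).
dT/dt = (T_ss − T)/τ with T_ss = T_amb = 26.2100 °C, τ = M c_p/UA = 218.1·1.804/1.367 = 287.822 s.
Solution: T(t) = T_ss + (T₀ − T_ss) e^(−t/τ).
T(193.2) = 26.2100 + (16.3000)·0.511070 = 34.5404 °C.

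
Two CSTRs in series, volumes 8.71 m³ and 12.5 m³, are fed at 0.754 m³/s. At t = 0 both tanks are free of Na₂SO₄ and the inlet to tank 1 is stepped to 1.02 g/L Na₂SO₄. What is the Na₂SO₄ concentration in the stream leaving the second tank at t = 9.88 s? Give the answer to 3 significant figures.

0.163 g/L

Species balance on tank i: dCᵢ/dt = (Cᵢ₋₁ − Cᵢ)/τᵢ with τᵢ = Vᵢ/Q.
τ₁ = 8.71/0.754 = 11.552 s; τ₂ = 12.5/0.754 = 16.578 s.
Tank 1: C₁ = C_in(1 − e^(−t/τ₁)). Tank 2 (τ₁ ≠ τ₂): C₂ = C_in[1 − (τ₁ e^(−t/τ₁) − τ₂ e^(−t/τ₂))/(τ₁ − τ₂)].
At t = 9.88: e^(−t/τ₁) = 0.42516, e^(−t/τ₂) = 0.55103.
C₂ = 1.02·[1 − (11.552·0.42516 − 16.578·0.55103)/(-5.0265)] = 1.02·0.15970 = 0.16289 g/L.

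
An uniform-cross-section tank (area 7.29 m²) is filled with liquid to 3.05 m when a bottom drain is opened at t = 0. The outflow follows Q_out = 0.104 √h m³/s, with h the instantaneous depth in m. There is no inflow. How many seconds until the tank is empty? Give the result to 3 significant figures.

Volume balance on the tank: A dh/dt = −0.104 √h.
Separate and integrate: 2(√h − √h₀) = −(0.104/A) t.
Set h = 0: 2√h₀ = (0.104/A) t_empty ⇒ t_empty = 2A√h₀/0.104.
t_empty = 2·7.29·√3.05/0.104 = 14.580·1.7464/0.104 = 244.84 s.

245 s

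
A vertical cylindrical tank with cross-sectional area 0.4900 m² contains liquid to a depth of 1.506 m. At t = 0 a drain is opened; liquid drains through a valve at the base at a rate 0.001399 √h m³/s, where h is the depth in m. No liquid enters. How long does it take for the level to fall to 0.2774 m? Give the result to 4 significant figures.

With no inflow, A dh/dt = −0.001399 √h.
∫ h^(−1/2) dh = −(0.001399/A) ∫ dt, giving 2√h = 2√h₀ − (0.001399/A) t.
t = 2A(√h₀ − √h)/0.001399 = 2·0.4900·(√1.506 − √0.2774)/0.001399
  = 0.980000 × (1.22719 − 0.526688) / 0.001399 = 490.703 s.

490.7 s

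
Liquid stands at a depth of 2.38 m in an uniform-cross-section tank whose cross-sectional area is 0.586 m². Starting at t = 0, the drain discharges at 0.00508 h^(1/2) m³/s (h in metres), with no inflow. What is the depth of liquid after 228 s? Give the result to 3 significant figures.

With no inflow, A dh/dt = −0.00508 √h.
This is separable: 2 d(√h)/dt = −0.00508/A, so √h = √h₀ − (0.00508/(2A)) t.
√h = √2.38 − 0.00508·228/(2·0.586) = 1.5427 − 0.98826 = 0.55447.
h = 0.55447² = 0.30743 m.

0.307 m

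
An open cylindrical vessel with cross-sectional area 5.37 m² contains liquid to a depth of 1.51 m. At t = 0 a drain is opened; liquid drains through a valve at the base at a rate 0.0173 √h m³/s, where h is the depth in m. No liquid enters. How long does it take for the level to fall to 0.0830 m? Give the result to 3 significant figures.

A dh/dt = −Q_out = −0.0173 √h.
∫ h^(−1/2) dh = −(0.0173/A) ∫ dt, giving 2√h = 2√h₀ − (0.0173/A) t.
t = 2A(√h₀ − √h)/0.0173 = 2·5.37·(√1.51 − √0.0830)/0.0173
  = 10.740 × (1.2288 − 0.28810) / 0.0173 = 584.01 s.

584 s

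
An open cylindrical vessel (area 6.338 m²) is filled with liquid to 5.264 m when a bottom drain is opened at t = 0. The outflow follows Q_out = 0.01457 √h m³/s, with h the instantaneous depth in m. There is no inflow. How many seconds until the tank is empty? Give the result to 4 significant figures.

A dh/dt = −Q_out = −0.01457 √h.
Separate and integrate: 2(√h − √h₀) = −(0.01457/A) t.
Tank is empty when √h = 0: t_empty = 2A√h₀/0.01457.
t_empty = 2·6.338·√5.264/0.01457 = 12.6760·2.29434/0.01457 = 1996.09 s.

1996 s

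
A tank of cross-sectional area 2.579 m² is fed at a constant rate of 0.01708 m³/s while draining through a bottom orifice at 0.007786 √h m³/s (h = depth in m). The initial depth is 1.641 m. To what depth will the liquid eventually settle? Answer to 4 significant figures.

4.812 m

A dh/dt = Q_in − 0.007786 √h. Steady state requires inflow = outflow:
Q_in = 0.007786 √h_ss ⇒ √h_ss = 0.01708/0.007786 = 2.19368.
h_ss = 2.19368² = 4.81224 m. (Since h₀ = 1.641 m < h_ss, the level will rise toward this value.)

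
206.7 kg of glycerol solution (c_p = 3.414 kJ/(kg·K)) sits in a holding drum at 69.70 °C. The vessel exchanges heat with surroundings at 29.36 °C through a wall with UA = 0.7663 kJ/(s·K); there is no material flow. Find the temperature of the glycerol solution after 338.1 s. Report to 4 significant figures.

Lumped-capacitance energy balance: M c_p dT/dt = UA(T_amb − T).
dT/dt = (T_ss − T)/τ with T_ss = T_amb = 29.3600 °C, τ = M c_p/UA = 206.7·3.414/0.7663 = 920.885 s.
Integrating: T(t) = T_ss + (T₀ − T_ss) e^(−t/τ).
T(338.1) = 29.3600 + (40.3400)·0.692708 = 57.3038 °C.

57.30 °C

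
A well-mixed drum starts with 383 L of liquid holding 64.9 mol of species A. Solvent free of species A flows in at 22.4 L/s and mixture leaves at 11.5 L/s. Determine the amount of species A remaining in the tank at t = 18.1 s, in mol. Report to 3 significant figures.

Let m(t) be the amount of species A. Volume: V(t) = V₀ + (Q_in − Q_out) t = 383 + 10.900 t; V(18.1) = 580.29 L.
Solute balance: dm/dt = 0 − Q_out C = −Q_out m/V(t).
Separate: dm/m = −Q_out dt/V(t) ⇒ ln(m/m₀) = −(Q_out/(Q_in−Q_out)) ln(V/V₀).
m = m₀ (V₀/V)^(Q_out/(Q_in−Q_out)) = 64.9 × (383/580.29)^(1.0550) = 41.866 mol.

41.9 mol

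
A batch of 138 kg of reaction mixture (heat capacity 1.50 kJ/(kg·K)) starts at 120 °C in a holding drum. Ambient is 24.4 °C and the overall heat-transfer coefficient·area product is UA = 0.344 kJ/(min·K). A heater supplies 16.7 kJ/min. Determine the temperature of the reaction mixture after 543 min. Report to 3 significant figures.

Lumped-capacitance energy balance: M c_p dT/dt = UA(T_amb − T) + Q̇.
dT/dt = (T_ss − T)/τ with T_ss = T_amb + Q̇/UA = 24.4 + 16.7/0.344 = 72.947 °C, τ = M c_p/UA = 138·1.50/0.344 = 601.74 min.
Solution: T(t) = T_ss + (T₀ − T_ss) e^(−t/τ).
T(543) = 72.947 + (47.053)·0.40560 = 92.032 °C.

92.0 °C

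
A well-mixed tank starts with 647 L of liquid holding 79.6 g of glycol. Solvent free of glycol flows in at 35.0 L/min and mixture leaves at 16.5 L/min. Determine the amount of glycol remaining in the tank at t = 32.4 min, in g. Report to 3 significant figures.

Total volume: dV/dt = Q_in − Q_out = 18.500 L/min, so V(t) = 647 + 18.500 t and V(32.4) = 1246.4 L.
Solute balance: dm/dt = 0 − Q_out C = −Q_out m/V(t).
Separate: dm/m = −Q_out dt/V(t) ⇒ ln(m/m₀) = −(Q_out/(Q_in−Q_out)) ln(V/V₀).
m = m₀ (V₀/V)^(Q_out/(Q_in−Q_out)) = 79.6 × (647/1246.4)^(0.89189) = 44.355 g.

44.4 g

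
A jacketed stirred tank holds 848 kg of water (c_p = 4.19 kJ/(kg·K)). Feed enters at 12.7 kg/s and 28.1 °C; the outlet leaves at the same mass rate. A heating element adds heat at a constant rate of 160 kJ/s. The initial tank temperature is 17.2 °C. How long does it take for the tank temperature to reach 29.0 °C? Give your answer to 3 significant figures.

Energy balance: M c_p dT/dt = ṁ c_p (T_in − T) + 160.
τ = M/ṁ = 66.772 s; T_ss = T_in + Q̇/(ṁ c_p) = 31.107 °C.
T(t) = T_ss + (T₀ − T_ss) e^(−t/τ). Set T = 29.0:
e^(−t/τ) = (29.0 − 31.107)/(17.2 − 31.107) = 0.15149
t = −66.772 · ln(0.15149) = 126.01 s.

126 s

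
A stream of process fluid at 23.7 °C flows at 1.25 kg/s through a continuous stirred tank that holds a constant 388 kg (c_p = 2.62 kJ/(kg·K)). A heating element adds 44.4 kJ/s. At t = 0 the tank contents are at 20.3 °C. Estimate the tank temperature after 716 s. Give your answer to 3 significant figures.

Heat balance on the well-mixed liquid: M c_p dT/dt = ṁ c_p (T_in − T) + 44.4.
τ = M/ṁ = 310.40 s; T_ss = T_in + Q̇/(ṁ c_p) = 23.7 + 44.4/(1.25·2.62) = 37.257 °C.
This is linear first-order; T(t) = T_ss + (T₀ − T_ss) e^(−t/τ).
T(716) = 37.257 + (-16.957)·e^(−716/310.40) = 37.257 + (-16.957)·0.099589 = 35.568 °C.

35.6 °C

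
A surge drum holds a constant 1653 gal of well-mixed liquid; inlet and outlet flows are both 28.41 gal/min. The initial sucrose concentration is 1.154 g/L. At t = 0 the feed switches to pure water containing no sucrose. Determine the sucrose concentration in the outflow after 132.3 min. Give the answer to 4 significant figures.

0.1188 g/L

Unsteady species balance (constant V, well mixed): V dC/dt = Q(C_in − C).
Rewrite as dC/dt + C/τ = C_in/τ, τ = V/Q = 58.1837 min.
Solution: C(t) = C_in + (C₀ − C_in) e^(−t/τ).
C(132.3) = 0 + (1.154 − 0)·e^(−132.3/58.1837) = 0 + (1.15400)·0.102917 = 0.118766 g/L.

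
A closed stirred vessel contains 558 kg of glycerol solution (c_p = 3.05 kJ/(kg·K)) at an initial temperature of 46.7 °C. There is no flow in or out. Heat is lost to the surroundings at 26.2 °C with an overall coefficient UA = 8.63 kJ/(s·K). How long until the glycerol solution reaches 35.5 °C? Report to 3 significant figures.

156 s

M c_p dT/dt = −UA(T − T_amb).
τ = M c_p/UA = 197.21 s; T_ss = T_amb = 26.200 °C.
T(t) = T_ss + (T₀ − T_ss)e^(−t/τ); set T = 35.5:
t = −τ ln[(T − T_ss)/(T₀ − T_ss)] = −197.21 · ln(0.45366) = 155.87 s.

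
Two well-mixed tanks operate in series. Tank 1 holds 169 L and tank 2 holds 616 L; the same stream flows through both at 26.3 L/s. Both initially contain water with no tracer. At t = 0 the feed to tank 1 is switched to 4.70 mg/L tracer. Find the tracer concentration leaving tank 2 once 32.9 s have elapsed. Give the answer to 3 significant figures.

3.12 mg/L

Time constants: τᵢ = Vᵢ/Q for each well-mixed tank.
τ₁ = 169/26.3 = 6.4259 s; τ₂ = 616/26.3 = 23.422 s.
Solving the cascade with C₁(0)=C₂(0)=0 gives C₂(t) = C_in[1 − (τ₁ e^(−t/τ₁) − τ₂ e^(−t/τ₂))/(τ₁ − τ₂)].
At t = 32.9: e^(−t/τ₁) = 0.0059764, e^(−t/τ₂) = 0.24545.
C₂ = 4.70·[1 − (6.4259·0.0059764 − 23.422·0.24545)/(-16.996)] = 4.70·0.66401 = 3.1208 mg/L.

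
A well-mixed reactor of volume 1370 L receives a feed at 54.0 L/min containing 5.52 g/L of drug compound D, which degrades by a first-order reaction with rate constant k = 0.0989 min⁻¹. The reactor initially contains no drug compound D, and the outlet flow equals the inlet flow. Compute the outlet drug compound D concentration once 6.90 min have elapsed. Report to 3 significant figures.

0.967 g/L

V dC/dt = Q(C_in − C) − k V C.
dC/dt = (Q/V) C_in − (Q/V + k) C; effective rate a = Q/V + k = 0.039416 + 0.0989 = 0.13832 min⁻¹.
C_ss = Q C_in/(Q + kV) = 1.5730 g/L; C(t) = C_ss + (C₀ − C_ss) e^(−a t).
C(6.90) = 1.5730 + (-1.5730)·e^(−0.13832·6.90) = 1.5730 + (-1.5730)·0.38505 = 0.96734 g/L.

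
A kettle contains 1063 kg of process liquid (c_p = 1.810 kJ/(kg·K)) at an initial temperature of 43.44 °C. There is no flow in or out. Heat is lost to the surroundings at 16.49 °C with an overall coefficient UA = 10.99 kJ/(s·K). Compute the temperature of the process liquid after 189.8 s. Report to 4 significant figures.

25.60 °C

M c_p dT/dt = −UA(T − T_amb).
dT/dt = (T_ss − T)/τ with T_ss = T_amb = 16.4900 °C, τ = M c_p/UA = 1063·1.810/10.99 = 175.071 s.
Integrating: T(t) = T_ss + (T₀ − T_ss) e^(−t/τ).
T(189.8) = 16.4900 + (26.9500)·0.338195 = 25.6044 °C.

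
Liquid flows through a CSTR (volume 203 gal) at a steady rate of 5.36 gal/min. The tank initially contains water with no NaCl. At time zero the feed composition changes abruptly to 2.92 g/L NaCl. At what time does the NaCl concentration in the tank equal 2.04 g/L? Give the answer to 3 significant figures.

Unsteady species balance (constant V, well mixed): V dC/dt = Q(C_in − C), so τ = V/Q = 37.873 min.
C(t) = C_in + (C₀ − C_in) e^(−t/τ). Set C = 2.04 and solve for t:
e^(−t/τ) = (C − C_in)/(C₀ − C_in) = (2.04 − 2.92)/(0 − 2.92) = 0.30137
t = −τ ln(…) = 37.873 × 1.1994 = 45.426 min.

45.4 min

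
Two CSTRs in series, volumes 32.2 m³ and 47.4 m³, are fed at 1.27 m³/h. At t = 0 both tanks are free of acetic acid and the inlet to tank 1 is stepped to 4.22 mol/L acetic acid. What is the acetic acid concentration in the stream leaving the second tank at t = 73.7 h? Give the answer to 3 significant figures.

Each tank obeys Vᵢ dCᵢ/dt = Q(Cᵢ₋₁ − Cᵢ), so τᵢ = Vᵢ/Q.
τ₁ = 32.2/1.27 = 25.354 h; τ₂ = 47.4/1.27 = 37.323 h.
Tank 1: C₁ = C_in(1 − e^(−t/τ₁)). Tank 2 (τ₁ ≠ τ₂): C₂ = C_in[1 − (τ₁ e^(−t/τ₁) − τ₂ e^(−t/τ₂))/(τ₁ − τ₂)].
At t = 73.7: e^(−t/τ₁) = 0.054650, e^(−t/τ₂) = 0.13881.
C₂ = 4.22·[1 − (25.354·0.054650 − 37.323·0.13881)/(-11.969)] = 4.22·0.68291 = 2.8819 mol/L.

2.88 mol/L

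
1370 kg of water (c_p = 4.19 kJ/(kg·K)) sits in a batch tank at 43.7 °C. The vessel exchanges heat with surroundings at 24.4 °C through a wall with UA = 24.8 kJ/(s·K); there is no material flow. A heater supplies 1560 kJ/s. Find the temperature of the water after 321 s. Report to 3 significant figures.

M c_p dT/dt = −UA(T − T_amb) + Q̇.
dT/dt = (T_ss − T)/τ with T_ss = T_amb + Q̇/UA = 24.4 + 1560/24.8 = 87.303 °C, τ = M c_p/UA = 1370·4.19/24.8 = 231.46 s.
Solution: T(t) = T_ss + (T₀ − T_ss) e^(−t/τ).
T(321) = 87.303 + (-43.603)·0.24987 = 76.408 °C.

76.4 °C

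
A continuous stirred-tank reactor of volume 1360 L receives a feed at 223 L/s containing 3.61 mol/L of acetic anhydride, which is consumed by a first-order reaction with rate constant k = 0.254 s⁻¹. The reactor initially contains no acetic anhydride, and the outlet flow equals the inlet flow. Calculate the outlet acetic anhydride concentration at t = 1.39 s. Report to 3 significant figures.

0.624 mol/L

V dC/dt = Q(C_in − C) − k V C.
dC/dt = (Q/V) C_in − (Q/V + k) C; effective rate a = Q/V + k = 0.16397 + 0.254 = 0.41797 s⁻¹.
C_ss = Q C_in/(Q + kV) = 1.4162 mol/L; C(t) = C_ss + (C₀ − C_ss) e^(−a t).
C(1.39) = 1.4162 + (-1.4162)·e^(−0.41797·1.39) = 1.4162 + (-1.4162)·0.55935 = 0.62405 mol/L.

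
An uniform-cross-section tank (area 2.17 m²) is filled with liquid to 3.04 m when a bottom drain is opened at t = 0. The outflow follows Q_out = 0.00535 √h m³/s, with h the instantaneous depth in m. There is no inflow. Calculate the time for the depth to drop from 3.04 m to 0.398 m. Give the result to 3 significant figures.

903 s

Unsteady balance on liquid volume: A dh/dt = −0.00535 √h.
This is separable: 2 d(√h)/dt = −0.00535/A, so √h = √h₀ − (0.00535/(2A)) t.
t = 2A(√h₀ − √h)/0.00535 = 2·2.17·(√3.04 − √0.398)/0.00535
  = 4.3400 × (1.7436 − 0.63087) / 0.00535 = 902.63 s.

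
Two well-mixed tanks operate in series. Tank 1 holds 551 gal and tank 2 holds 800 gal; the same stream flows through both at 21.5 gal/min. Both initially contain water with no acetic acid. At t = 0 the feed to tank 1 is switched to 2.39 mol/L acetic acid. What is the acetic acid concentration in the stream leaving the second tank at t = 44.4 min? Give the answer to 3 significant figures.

Time constants: τᵢ = Vᵢ/Q for each well-mixed tank.
τ₁ = 551/21.5 = 25.628 min; τ₂ = 800/21.5 = 37.209 min.
Solving the cascade with C₁(0)=C₂(0)=0 gives C₂(t) = C_in[1 − (τ₁ e^(−t/τ₁) − τ₂ e^(−t/τ₂))/(τ₁ − τ₂)].
At t = 44.4: e^(−t/τ₁) = 0.17684, e^(−t/τ₂) = 0.30323.
C₂ = 2.39·[1 − (25.628·0.17684 − 37.209·0.30323)/(-11.581)] = 2.39·0.41708 = 0.99683 mol/L.

0.997 mol/L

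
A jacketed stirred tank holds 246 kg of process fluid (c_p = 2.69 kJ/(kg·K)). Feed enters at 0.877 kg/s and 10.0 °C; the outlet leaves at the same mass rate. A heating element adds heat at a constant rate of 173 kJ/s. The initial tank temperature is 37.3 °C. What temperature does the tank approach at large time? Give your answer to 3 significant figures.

M c_p dT/dt = ṁ c_p (T_in − T) + Q̇.
At steady state dT/dt = 0 ⇒ T_ss = T_in + Q̇/(ṁ c_p) = 10.0 + 173/(0.877·2.69) = 83.332 °C.

83.3 °C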